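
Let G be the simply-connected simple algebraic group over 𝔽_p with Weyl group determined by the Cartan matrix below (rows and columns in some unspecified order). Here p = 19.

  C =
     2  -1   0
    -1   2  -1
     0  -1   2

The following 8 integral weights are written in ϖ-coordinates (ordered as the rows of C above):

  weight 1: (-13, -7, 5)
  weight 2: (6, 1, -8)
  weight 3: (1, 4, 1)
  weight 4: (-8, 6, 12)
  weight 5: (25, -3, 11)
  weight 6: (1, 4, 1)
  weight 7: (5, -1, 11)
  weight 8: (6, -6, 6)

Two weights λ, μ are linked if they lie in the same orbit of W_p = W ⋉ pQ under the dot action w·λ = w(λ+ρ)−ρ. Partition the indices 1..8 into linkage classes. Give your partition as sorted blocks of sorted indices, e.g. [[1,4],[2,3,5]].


Root system A_3: the 3×3 matrix C matches after relabeling.

W_19-reps of the 8 weights in Ā_19 (same 3-coord order as C):

  [1] (6, 0, 12)
  [2] (2, 5, 2)
  [3] (2, 5, 2)
  [4] (6, 0, 12)
  [5] (2, 5, 2)
  [6] (2, 5, 2)
  [7] (6, 0, 12)
  [8] (2, 5, 2)

Linkage partition of the 8 weights (2 classes, p=19):

[[1, 4, 7], [2, 3, 5, 6, 8]]


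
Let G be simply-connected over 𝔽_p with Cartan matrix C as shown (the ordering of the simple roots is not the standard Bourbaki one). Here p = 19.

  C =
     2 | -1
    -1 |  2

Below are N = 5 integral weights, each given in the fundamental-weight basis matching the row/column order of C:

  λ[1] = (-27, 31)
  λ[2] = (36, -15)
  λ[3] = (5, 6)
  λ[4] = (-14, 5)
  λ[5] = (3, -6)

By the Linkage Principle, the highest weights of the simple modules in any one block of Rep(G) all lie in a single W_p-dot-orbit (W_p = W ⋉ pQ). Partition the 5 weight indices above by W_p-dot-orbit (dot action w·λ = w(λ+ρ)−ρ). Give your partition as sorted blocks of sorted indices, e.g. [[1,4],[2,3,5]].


Type A_2, rank 2, |W|=6; reorder rows/cols to standard.

W_19-reps of the 5 weights in Ā_19 (same 2-coord order as C):

    [1] (6, 7)
    [2] (1, 4)
    [3] (6, 7)
    [4] (6, 7)
    [5] (1, 4)

The 5 indices split into 2 linkage classes (same alcove rep ⇔ same W_19-dot-orbit):

[[1, 3, 4], [2, 5]]


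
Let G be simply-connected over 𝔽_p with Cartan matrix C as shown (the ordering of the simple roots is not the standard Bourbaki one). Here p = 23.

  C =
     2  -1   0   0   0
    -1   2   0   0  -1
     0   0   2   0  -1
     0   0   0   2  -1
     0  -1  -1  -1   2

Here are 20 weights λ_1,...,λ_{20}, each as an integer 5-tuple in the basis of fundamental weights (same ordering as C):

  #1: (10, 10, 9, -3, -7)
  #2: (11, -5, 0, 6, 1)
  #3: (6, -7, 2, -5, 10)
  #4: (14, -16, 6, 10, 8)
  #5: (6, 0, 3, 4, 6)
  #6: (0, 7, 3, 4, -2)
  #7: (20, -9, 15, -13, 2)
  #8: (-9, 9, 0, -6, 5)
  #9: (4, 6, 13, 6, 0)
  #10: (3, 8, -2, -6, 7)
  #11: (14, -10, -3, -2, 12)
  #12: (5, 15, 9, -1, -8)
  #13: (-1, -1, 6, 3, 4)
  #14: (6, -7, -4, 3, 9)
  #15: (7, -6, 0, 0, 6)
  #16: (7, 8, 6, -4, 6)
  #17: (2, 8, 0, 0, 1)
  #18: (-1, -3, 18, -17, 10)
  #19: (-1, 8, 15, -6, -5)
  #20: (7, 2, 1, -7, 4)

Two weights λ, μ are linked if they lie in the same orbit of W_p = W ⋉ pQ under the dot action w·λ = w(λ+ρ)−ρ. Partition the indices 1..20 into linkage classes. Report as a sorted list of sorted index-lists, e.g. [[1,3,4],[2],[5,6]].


Root system D_5: the 5×5 matrix C matches after relabeling.

Ā_23 reps of the 20 weights (D_5, coords as presented):

  [1] (8, 2, 1, 5, 1);  [2] (8, 2, 1, 5, 1);  [3] (1, 6, 3, 4, 1);  [4] (4, 0, 1, 5, 2);  [5] (1, 6, 3, 4, 1);  [6] (1, 6, 3, 4, 1);  [7] (4, 0, 1, 5, 2);  [8] (8, 2, 1, 5, 1);  [9] (1, 6, 3, 4, 1);  [10] (4, 0, 1, 5, 2);  [11] (6, 3, 2, 1, 1);  [12] (4, 0, 1, 5, 2);  [13] (0, 0, 7, 4, 5);  [14] (1, 6, 3, 4, 1);  [15] (3, 5, 1, 1, 2);  [16] (4, 0, 1, 5, 2);  [17] (3, 5, 1, 1, 2);  [18] (0, 0, 7, 4, 5);  [19] (0, 0, 7, 4, 5);  [20] (8, 2, 1, 5, 1)

Linkage partition of the 20 weights (6 classes, p=23):

[[1, 2, 8, 20], [3, 5, 6, 9, 14], [4, 7, 10, 12, 16], [11], [13, 18, 19], [15, 17]]


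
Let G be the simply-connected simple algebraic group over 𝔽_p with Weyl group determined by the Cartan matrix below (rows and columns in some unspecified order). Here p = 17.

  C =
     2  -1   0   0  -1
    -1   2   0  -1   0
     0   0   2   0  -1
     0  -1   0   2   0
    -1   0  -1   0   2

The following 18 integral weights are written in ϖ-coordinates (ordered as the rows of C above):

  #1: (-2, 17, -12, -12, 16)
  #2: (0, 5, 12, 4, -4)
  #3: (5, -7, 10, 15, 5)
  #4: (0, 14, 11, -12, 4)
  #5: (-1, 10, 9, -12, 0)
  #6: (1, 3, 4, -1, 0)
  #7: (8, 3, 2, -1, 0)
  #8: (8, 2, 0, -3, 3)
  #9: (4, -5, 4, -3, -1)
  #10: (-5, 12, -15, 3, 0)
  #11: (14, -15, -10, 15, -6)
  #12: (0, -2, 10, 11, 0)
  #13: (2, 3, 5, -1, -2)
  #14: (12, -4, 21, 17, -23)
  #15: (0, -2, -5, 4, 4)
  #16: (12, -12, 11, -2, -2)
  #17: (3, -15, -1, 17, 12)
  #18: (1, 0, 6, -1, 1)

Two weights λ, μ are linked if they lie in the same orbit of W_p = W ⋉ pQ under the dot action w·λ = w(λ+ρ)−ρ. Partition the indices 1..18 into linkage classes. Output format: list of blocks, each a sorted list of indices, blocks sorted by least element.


A_5 Cartan matrix, 5 simple roots permuted; ρ=(1,1,1,1,1).

Folding the 18 weights λ_j+ρ into Ā_17 (reps in the given 5-coord order):

  λ_1 → (0, 0, 5, 6, 1)
  λ_2 → (2, 4, 5, 0, 1)
  λ_3 → (0, 0, 5, 6, 1)
  λ_4 → (0, 1, 4, 4, 1)
  λ_5 → (0, 0, 5, 6, 1)
  λ_6 → (2, 4, 5, 0, 1)
  λ_7 → (9, 4, 3, 0, 1)
  λ_8 → (9, 1, 1, 2, 4)
  λ_9 → (0, 1, 4, 4, 1)
  λ_10 → (9, 4, 3, 0, 1)
  λ_11 → (9, 1, 1, 2, 4)
  λ_12 → (0, 1, 4, 4, 1)
  λ_13 → (2, 4, 5, 0, 1)
  λ_14 → (2, 4, 5, 0, 1)
  λ_15 → (0, 1, 4, 4, 1)
  λ_16 → (0, 1, 4, 4, 1)
  λ_17 → (9, 4, 3, 0, 1)
  λ_18 → (2, 1, 7, 0, 2)

These 18 weights hit 6 W_17-dot-orbits; sizes (3, 4, 5, 3, 2, 1):

[[1, 3, 5], [2, 6, 13, 14], [4, 9, 12, 15, 16], [7, 10, 17], [8, 11], [18]]


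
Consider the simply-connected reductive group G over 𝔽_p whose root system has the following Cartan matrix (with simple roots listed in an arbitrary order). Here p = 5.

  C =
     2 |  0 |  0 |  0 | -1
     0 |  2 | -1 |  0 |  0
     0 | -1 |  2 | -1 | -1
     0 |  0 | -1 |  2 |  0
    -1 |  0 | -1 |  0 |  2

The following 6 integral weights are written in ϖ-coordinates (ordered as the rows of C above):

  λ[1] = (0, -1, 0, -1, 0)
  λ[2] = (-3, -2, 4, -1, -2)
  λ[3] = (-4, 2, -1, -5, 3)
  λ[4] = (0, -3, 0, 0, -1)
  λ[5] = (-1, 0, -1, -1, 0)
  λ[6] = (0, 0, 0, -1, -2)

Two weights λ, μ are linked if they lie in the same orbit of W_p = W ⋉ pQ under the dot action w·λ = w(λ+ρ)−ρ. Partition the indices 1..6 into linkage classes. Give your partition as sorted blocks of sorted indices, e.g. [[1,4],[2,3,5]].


Type D_5, rank 5, |W|=1920; reorder rows/cols to standard.

Ā_5 reps of the 6 weights (D_5, coords as presented):

  λ_1 → (1, 0, 1, 0, 1)
  λ_2 → (0, 1, 0, 0, 1)
  λ_3 → (0, 1, 0, 0, 1)
  λ_4 → (0, 1, 0, 0, 1)
  λ_5 → (0, 1, 0, 0, 1)
  λ_6 → (0, 1, 0, 0, 1)

The 6 indices split into 2 linkage classes (same alcove rep ⇔ same W_5-dot-orbit):

[[1], [2, 3, 4, 5, 6]]


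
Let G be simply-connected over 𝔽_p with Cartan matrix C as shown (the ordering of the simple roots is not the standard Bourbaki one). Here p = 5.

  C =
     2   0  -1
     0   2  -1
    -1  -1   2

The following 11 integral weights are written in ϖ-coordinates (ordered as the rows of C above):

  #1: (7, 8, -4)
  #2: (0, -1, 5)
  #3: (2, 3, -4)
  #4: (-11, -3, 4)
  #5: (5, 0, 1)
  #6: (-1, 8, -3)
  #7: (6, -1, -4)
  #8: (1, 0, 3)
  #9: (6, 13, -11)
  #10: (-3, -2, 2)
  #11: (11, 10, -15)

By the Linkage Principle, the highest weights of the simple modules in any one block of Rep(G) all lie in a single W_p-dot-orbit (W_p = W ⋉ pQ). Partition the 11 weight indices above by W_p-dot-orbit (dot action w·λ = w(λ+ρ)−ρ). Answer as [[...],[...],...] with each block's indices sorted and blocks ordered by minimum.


Root system A_3: the 3×3 matrix C matches after relabeling.

Alcove-folded reps (p=5, 11 weights, presented ϖ-order):

  λ_1 → (0, 1, 3)
  λ_2 → (0, 1, 3)
  λ_3 → (0, 1, 3)
  λ_4 → (2, 0, 0)
  λ_5 → (1, 2, 1)
  λ_6 → (0, 1, 2)
  λ_7 → (2, 1, 0)
  λ_8 → (0, 1, 3)
  λ_9 → (0, 1, 3)
  λ_10 → (2, 1, 0)
  λ_11 → (1, 2, 1)

Grouping the 11 weights by Ā_5-representative: 5 linkage classes.

[[1, 2, 3, 8, 9], [4], [5, 11], [6], [7, 10]]


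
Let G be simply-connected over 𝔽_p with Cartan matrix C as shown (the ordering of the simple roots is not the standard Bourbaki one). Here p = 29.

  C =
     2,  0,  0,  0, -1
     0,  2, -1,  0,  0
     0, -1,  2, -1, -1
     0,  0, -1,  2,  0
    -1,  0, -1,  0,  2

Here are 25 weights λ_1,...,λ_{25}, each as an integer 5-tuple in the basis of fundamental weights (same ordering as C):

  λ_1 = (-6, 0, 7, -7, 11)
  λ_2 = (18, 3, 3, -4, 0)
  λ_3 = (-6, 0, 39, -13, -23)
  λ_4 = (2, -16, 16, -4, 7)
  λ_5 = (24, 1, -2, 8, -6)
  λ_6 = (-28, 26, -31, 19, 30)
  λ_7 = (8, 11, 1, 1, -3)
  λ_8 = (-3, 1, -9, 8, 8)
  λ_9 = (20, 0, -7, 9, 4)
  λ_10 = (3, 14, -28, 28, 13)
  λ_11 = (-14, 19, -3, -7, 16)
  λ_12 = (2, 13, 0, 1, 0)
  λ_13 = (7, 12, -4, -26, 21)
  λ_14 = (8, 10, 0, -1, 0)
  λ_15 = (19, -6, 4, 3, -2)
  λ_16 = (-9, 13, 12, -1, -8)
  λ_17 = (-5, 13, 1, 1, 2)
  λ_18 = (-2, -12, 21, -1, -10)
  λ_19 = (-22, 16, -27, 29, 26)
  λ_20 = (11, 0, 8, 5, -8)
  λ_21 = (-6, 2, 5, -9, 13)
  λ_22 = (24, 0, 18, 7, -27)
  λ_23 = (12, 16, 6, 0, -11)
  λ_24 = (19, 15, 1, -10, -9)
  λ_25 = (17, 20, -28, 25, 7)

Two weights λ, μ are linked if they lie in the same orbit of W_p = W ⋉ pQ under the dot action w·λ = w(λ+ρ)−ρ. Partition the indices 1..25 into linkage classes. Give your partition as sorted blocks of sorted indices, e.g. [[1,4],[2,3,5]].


Cartan matrix: type D_5 (|W|=1920); un-permuting the 5 rows.

Alcove-folded reps (p=29, 25 weights, presented ϖ-order):

  1: (5, 1, 2, 6, 6) · 2: (19, 4, 1, 3, 0) · 3: (9, 11, 1, 0, 1) · 4: (3, 14, 1, 2, 1) · 5: (19, 4, 1, 3, 0) · 6: (1, 6, 1, 1, 1) · 7: (7, 12, 0, 2, 2) · 8: (1, 6, 1, 1, 1) · 9: (19, 4, 1, 3, 0) · 10: (7, 12, 0, 2, 2) · 11: (7, 12, 0, 2, 2) · 12: (3, 14, 1, 2, 1) · 13: (3, 14, 1, 2, 1) · 14: (9, 11, 1, 0, 1) · 15: (19, 4, 1, 3, 0) · 16: (7, 12, 0, 2, 2) · 17: (3, 14, 1, 2, 1) · 18: (9, 11, 1, 0, 1) · 19: (1, 6, 1, 1, 1) · 20: (5, 1, 2, 6, 6) · 21: (5, 1, 2, 6, 6) · 22: (1, 6, 1, 1, 1) · 23: (3, 14, 1, 2, 1) · 24: (5, 1, 2, 6, 6) · 25: (1, 6, 1, 1, 1)

Linkage partition of the 25 weights (6 classes, p=29):

[[1, 20, 21, 24], [2, 5, 9, 15], [3, 14, 18], [4, 12, 13, 17, 23], [6, 8, 19, 22, 25], [7, 10, 11, 16]]


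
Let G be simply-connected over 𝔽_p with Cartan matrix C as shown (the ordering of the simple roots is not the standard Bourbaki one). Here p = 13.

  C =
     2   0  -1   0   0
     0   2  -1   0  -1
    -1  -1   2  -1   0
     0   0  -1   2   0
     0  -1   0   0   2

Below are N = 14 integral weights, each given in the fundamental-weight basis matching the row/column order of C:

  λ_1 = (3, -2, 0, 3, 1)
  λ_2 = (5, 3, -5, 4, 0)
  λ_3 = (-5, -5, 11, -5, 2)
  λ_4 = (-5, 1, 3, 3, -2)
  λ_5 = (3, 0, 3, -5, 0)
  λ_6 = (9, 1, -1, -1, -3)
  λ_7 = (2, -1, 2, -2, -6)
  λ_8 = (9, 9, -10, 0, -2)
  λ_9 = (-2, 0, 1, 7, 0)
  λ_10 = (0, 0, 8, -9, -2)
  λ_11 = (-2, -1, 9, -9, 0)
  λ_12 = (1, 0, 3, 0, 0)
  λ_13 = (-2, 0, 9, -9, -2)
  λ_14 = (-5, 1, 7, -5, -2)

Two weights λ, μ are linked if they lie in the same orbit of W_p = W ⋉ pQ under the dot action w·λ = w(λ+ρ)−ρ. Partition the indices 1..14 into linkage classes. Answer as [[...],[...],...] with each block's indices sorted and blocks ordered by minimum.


Dynkin diagram of C (from the 8 off-diagonal −1 entries): D_5.

W_13-reps of the 14 weights in Ā_13 (same 5-coord order as C):

  1: (4, 1, 0, 4, 1);  2: (2, 0, 4, 1, 1);  3: (4, 1, 0, 4, 1);  4: (4, 1, 0, 4, 1);  5: (4, 1, 0, 4, 1);  6: (10, 0, 0, 0, 2);  7: (0, 2, 1, 2, 0);  8: (1, 0, 1, 8, 1);  9: (1, 0, 1, 8, 1);  10: (1, 0, 1, 8, 1);  11: (1, 0, 1, 8, 1);  12: (2, 0, 4, 1, 1);  13: (1, 0, 1, 8, 1);  14: (4, 1, 0, 4, 1)

5 distinct reps among the 14 weights ⇒ 5 W_13-linkage classes:

[[1, 3, 4, 5, 14], [2, 12], [6], [7], [8, 9, 10, 11, 13]]


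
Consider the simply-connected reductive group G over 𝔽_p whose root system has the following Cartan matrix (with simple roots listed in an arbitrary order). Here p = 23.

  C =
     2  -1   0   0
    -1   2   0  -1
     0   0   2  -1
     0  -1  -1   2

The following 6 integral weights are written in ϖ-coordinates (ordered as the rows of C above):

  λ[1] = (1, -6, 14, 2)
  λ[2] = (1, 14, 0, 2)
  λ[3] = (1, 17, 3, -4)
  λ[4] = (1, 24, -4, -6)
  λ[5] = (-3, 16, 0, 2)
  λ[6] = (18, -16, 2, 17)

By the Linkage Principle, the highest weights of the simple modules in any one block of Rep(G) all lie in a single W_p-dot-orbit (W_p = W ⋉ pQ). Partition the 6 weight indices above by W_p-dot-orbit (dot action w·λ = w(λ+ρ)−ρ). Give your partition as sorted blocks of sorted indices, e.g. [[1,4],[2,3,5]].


Dynkin diagram of C (from the 6 off-diagonal −1 entries): A_4.

Alcove-folded reps (p=23, 6 weights, presented ϖ-order):

    [1] (3, 0, 13, 2)
    [2] (2, 15, 1, 3)
    [3] (2, 15, 1, 3)
    [4] (2, 15, 1, 3)
    [5] (2, 15, 1, 3)
    [6] (2, 15, 1, 3)

Linkage partition of the 6 weights (2 classes, p=23):

[[1], [2, 3, 4, 5, 6]]


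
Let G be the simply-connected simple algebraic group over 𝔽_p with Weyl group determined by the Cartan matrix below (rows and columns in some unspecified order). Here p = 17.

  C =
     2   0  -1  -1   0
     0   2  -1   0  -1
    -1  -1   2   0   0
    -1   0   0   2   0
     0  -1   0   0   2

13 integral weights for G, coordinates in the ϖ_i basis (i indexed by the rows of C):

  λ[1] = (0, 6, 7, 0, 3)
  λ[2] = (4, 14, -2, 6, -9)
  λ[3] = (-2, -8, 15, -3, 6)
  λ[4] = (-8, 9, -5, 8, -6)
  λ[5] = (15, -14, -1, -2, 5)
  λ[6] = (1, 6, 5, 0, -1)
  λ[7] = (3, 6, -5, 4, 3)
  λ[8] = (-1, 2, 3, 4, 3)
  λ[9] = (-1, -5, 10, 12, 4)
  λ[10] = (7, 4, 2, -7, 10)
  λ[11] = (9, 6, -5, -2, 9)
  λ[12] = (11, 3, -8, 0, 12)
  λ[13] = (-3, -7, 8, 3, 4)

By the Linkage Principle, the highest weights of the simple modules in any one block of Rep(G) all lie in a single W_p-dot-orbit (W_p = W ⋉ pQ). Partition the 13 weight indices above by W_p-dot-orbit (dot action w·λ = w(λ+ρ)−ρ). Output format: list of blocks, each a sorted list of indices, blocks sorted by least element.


Dynkin diagram of C (from the 8 off-diagonal −1 entries): A_5.

Each λ_j+ρ reduced to Ā_17; 5-tuples below use C's row order:

  λ_1 → (2, 7, 6, 1, 0) · λ_2 → (2, 5, 1, 2, 1) · λ_3 → (2, 7, 6, 1, 0) · λ_4 → (2, 5, 1, 2, 1) · λ_5 → (2, 7, 6, 1, 0) · λ_6 → (2, 7, 6, 1, 0) · λ_7 → (0, 3, 4, 5, 4) · λ_8 → (0, 3, 4, 5, 4) · λ_9 → (0, 3, 4, 5, 4) · λ_10 → (2, 5, 1, 2, 1) · λ_11 → (0, 3, 4, 5, 4) · λ_12 → (0, 3, 4, 5, 4) · λ_13 → (2, 5, 1, 2, 1)

Linkage partition of the 13 weights (3 classes, p=17):

[[1, 3, 5, 6], [2, 4, 10, 13], [7, 8, 9, 11, 12]]


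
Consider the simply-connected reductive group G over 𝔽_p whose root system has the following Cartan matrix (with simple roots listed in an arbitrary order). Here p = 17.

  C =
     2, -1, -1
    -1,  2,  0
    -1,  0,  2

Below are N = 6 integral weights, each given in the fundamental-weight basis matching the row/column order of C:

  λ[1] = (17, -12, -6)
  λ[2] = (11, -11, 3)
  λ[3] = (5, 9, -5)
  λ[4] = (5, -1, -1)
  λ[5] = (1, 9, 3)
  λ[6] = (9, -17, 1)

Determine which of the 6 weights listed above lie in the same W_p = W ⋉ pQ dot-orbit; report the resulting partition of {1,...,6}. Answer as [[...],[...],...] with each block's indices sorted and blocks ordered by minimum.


Type A_3, rank 3, |W|=24; reorder rows/cols to standard.

Ā_17 reps of the 6 weights (A_3, coords as presented):

    1: (2, 10, 4)
    2: (2, 10, 4)
    3: (2, 10, 4)
    4: (6, 0, 0)
    5: (2, 10, 4)
    6: (2, 10, 4)

Partition of {1..6} into 2 W_17-dot-orbits:

[[1, 2, 3, 5, 6], [4]]


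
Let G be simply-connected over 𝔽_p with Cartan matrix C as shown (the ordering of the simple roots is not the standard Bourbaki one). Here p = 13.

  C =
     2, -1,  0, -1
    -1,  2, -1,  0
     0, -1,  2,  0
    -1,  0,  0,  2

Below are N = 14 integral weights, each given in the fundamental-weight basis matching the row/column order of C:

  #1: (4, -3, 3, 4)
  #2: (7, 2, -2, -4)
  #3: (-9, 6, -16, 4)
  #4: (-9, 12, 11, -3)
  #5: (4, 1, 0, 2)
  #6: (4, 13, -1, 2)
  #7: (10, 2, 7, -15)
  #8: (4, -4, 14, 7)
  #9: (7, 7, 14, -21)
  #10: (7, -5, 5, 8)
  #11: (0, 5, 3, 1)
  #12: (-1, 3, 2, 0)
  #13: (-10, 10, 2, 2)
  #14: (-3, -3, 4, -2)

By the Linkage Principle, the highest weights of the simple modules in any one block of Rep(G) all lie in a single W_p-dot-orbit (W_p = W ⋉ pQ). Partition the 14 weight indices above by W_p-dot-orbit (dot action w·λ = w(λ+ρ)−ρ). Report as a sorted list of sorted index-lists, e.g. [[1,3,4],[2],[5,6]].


A_4 Cartan matrix, 4 simple roots permuted; ρ=(1,1,1,1).

Each λ_j+ρ reduced to Ā_13; 4-tuples below use C's row order:

  [1] (3, 2, 2, 5)
  [2] (5, 2, 1, 3)
  [3] (3, 2, 2, 5)
  [4] (2, 1, 0, 2)
  [5] (5, 2, 1, 3)
  [6] (0, 4, 3, 1)
  [7] (2, 1, 0, 2)
  [8] (2, 1, 0, 2)
  [9] (3, 2, 2, 5)
  [10] (4, 0, 4, 3)
  [11] (1, 6, 4, 2)
  [12] (0, 4, 3, 1)
  [13] (3, 2, 2, 5)
  [14] (2, 1, 0, 2)

Linkage partition of the 14 weights (6 classes, p=13):

[[1, 3, 9, 13], [2, 5], [4, 7, 8, 14], [6, 12], [10], [11]]


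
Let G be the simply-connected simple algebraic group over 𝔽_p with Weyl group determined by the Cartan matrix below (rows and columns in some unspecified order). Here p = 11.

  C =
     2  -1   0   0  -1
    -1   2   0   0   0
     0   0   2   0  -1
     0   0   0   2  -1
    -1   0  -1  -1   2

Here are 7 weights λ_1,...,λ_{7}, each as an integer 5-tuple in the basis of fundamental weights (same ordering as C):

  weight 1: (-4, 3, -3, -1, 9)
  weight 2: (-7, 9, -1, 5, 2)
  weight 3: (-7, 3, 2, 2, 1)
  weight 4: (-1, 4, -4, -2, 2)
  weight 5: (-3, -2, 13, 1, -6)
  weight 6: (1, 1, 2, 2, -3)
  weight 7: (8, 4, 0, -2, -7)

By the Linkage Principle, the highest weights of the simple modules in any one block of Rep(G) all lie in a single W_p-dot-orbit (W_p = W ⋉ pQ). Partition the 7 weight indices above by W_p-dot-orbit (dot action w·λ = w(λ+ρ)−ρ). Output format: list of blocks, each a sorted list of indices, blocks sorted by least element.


Type D_5, rank 5, |W|=1920; reorder rows/cols to standard.

Ā_11 reps of the 7 weights (D_5, coords as presented):

  [1] (1, 4, 2, 0, 0)
  [2] (0, 2, 1, 1, 2)
  [3] (0, 2, 1, 1, 2)
  [4] (1, 4, 2, 0, 0)
  [5] (0, 2, 1, 1, 2)
  [6] (0, 2, 1, 1, 2)
  [7] (0, 2, 1, 1, 2)

The 7 indices split into 2 linkage classes (same alcove rep ⇔ same W_11-dot-orbit):

[[1, 4], [2, 3, 5, 6, 7]]


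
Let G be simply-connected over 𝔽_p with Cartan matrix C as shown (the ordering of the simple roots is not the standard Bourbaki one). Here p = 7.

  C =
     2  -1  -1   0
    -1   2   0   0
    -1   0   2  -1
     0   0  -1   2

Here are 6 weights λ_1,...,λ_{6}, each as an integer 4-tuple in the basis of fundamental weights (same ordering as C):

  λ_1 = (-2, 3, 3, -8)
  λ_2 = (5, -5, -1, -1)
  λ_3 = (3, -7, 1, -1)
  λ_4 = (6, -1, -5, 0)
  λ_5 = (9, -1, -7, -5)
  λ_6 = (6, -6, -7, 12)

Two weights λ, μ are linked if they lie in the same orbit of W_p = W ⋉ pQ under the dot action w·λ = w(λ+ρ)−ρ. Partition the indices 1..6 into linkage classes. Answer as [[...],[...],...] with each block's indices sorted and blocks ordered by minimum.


Type A_4, rank 4, |W|=120; reorder rows/cols to standard.

Folding the 6 weights λ_j+ρ into Ā_7 (reps in the given 4-coord order):

  1: (3, 0, 1, 3)
  2: (2, 4, 0, 0)
  3: (2, 4, 0, 0)
  4: (3, 0, 1, 3)
  5: (3, 0, 1, 3)
  6: (2, 4, 0, 0)

2 distinct reps among the 6 weights ⇒ 2 W_7-linkage classes:

[[1, 4, 5], [2, 3, 6]]


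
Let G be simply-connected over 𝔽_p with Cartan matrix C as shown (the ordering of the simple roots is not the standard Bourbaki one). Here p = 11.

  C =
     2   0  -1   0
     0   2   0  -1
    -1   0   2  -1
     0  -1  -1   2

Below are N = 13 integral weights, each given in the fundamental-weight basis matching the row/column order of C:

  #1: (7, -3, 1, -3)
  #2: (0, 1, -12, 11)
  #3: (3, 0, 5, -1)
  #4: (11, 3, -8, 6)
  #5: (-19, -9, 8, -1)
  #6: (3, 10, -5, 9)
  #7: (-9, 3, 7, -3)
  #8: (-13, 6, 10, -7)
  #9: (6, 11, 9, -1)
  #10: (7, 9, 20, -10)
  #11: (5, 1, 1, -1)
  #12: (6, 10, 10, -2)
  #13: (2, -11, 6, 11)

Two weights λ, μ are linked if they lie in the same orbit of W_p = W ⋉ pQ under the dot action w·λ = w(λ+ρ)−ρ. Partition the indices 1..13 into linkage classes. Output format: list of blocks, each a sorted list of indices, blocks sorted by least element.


C ↔ A_4 under row/col permutation; |W(A_4)| = 120.

Folding the 13 weights λ_j+ρ into Ā_11 (reps in the given 4-coord order):

  1: (6, 2, 2, 0)
  2: (7, 1, 1, 0)
  3: (4, 1, 6, 0)
  4: (0, 0, 6, 1)
  5: (6, 2, 2, 0)
  6: (4, 1, 6, 0)
  7: (6, 2, 2, 0)
  8: (4, 1, 6, 0)
  9: (4, 1, 6, 0)
  10: (7, 1, 1, 0)
  11: (6, 2, 2, 0)
  12: (4, 1, 6, 0)
  13: (7, 1, 1, 0)

Partition of {1..13} into 4 W_11-dot-orbits:

[[1, 5, 7, 11], [2, 10, 13], [3, 6, 8, 9, 12], [4]]


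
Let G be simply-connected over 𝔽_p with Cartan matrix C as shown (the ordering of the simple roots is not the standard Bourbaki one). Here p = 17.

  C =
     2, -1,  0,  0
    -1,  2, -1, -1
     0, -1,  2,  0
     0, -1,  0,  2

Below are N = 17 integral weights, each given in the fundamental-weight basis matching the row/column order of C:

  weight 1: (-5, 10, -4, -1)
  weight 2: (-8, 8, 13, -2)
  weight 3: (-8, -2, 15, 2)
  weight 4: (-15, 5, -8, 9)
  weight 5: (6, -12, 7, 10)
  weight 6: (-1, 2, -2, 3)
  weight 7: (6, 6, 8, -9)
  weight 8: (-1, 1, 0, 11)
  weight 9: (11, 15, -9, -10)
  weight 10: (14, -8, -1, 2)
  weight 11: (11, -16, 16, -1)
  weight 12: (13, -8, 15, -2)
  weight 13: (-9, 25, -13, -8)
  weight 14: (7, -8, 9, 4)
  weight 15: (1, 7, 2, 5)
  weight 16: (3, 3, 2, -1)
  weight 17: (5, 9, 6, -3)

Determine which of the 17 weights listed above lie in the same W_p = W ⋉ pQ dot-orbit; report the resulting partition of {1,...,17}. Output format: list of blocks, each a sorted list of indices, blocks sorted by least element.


Root system D_4: the 4×4 matrix C matches after relabeling.

Folding the 17 weights λ_j+ρ into Ā_17 (reps in the given 4-coord order):

    [1] (4, 4, 3, 0)
    [2] (1, 1, 8, 5)
    [3] (1, 1, 8, 5)
    [4] (1, 1, 8, 5)
    [5] (4, 4, 3, 0)
    [6] (0, 2, 1, 4)
    [7] (1, 5, 3, 2)
    [8] (0, 2, 1, 12)
    [9] (1, 5, 3, 2)
    [10] (4, 4, 3, 0)
    [11] (0, 2, 1, 12)
    [12] (1, 5, 3, 2)
    [13] (1, 5, 3, 2)
    [14] (1, 5, 3, 2)
    [15] (0, 2, 1, 4)
    [16] (4, 4, 3, 0)
    [17] (0, 2, 1, 4)

Partition of {1..17} into 5 W_17-dot-orbits:

[[1, 5, 10, 16], [2, 3, 4], [6, 15, 17], [7, 9, 12, 13, 14], [8, 11]]


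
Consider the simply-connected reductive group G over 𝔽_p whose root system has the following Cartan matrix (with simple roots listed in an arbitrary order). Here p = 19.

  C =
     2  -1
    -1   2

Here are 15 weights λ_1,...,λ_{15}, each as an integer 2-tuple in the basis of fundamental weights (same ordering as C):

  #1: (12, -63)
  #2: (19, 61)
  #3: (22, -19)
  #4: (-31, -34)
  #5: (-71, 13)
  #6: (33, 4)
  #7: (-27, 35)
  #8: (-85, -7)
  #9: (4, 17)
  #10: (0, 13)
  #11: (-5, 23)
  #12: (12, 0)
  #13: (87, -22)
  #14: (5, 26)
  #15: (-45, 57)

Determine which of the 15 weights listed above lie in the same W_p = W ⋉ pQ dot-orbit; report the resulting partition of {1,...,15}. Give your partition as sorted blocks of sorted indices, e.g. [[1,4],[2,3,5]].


A_2 Cartan matrix, 2 simple roots permuted; ρ=(1,1).

Folding the 15 weights λ_j+ρ into Ā_19 (reps in the given 2-coord order):

  λ_1 → (8, 5) · λ_2 → (13, 1) · λ_3 → (1, 14) · λ_4 → (8, 5) · λ_5 → (13, 1) · λ_6 → (1, 14) · λ_7 → (2, 7) · λ_8 → (8, 5) · λ_9 → (1, 14) · λ_10 → (1, 14) · λ_11 → (1, 14) · λ_12 → (13, 1) · λ_13 → (2, 7) · λ_14 → (8, 5) · λ_15 → (13, 1)

Partition of {1..15} into 4 W_19-dot-orbits:

[[1, 4, 8, 14], [2, 5, 12, 15], [3, 6, 9, 10, 11], [7, 13]]


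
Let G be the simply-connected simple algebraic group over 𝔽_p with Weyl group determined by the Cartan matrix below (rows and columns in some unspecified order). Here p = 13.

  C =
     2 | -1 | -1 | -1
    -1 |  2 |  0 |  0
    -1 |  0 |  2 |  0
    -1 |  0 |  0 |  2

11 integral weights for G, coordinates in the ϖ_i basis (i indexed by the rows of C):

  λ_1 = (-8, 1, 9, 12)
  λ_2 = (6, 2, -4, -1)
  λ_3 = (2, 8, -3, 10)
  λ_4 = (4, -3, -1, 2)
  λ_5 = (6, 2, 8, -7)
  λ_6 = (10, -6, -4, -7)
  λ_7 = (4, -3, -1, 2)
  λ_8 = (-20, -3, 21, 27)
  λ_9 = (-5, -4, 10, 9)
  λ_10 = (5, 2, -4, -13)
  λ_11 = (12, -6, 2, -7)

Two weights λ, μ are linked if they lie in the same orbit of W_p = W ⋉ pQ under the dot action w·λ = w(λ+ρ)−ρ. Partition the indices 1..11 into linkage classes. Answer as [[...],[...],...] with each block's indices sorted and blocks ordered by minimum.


Cartan matrix: type D_4 (|W|=192); un-permuting the 4 rows.

W_13-reps of the 11 weights in Ā_13 (same 4-coord order as C):

  λ_1+ρ ↦ (3, 2, 0, 3)
  λ_2+ρ ↦ (3, 3, 3, 0)
  λ_3+ρ ↦ (1, 1, 8, 1)
  λ_4+ρ ↦ (3, 2, 0, 3)
  λ_5+ρ ↦ (3, 3, 3, 0)
  λ_6+ρ ↦ (3, 2, 0, 3)
  λ_7+ρ ↦ (3, 2, 0, 3)
  λ_8+ρ ↦ (1, 2, 4, 2)
  λ_9+ρ ↦ (1, 3, 3, 2)
  λ_10+ρ ↦ (3, 3, 3, 0)
  λ_11+ρ ↦ (3, 2, 0, 3)

Grouping the 11 weights by Ā_13-representative: 5 linkage classes.

[[1, 4, 6, 7, 11], [2, 5, 10], [3], [8], [9]]


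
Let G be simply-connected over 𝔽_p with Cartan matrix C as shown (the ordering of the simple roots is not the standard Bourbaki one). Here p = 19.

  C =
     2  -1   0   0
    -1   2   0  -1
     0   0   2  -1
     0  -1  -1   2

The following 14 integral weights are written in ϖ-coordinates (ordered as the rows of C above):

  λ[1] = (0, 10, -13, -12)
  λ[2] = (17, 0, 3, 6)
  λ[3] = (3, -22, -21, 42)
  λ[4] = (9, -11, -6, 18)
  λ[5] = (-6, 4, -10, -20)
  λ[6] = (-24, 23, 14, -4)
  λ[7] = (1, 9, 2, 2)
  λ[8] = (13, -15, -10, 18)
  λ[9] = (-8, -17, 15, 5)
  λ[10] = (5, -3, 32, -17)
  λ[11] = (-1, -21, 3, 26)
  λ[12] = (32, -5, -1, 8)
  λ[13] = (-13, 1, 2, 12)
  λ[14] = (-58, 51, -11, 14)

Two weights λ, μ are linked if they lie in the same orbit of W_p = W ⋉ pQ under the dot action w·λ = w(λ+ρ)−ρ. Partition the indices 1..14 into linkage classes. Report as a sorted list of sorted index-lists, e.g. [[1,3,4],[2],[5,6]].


C ↔ A_4 under row/col permutation; |W(A_4)| = 120.

Each λ_j+ρ reduced to Ā_19; 4-tuples below use C's row order:

    λ_1+ρ ↦ (7, 1, 7, 0)
    λ_2+ρ ↦ (7, 1, 7, 0)
    λ_3+ρ ↦ (2, 2, 1, 2)
    λ_4+ρ ↦ (0, 10, 5, 4)
    λ_5+ρ ↦ (0, 10, 5, 4)
    λ_6+ρ ↦ (2, 2, 1, 2)
    λ_7+ρ ↦ (2, 10, 3, 3)
    λ_8+ρ ↦ (0, 10, 5, 4)
    λ_9+ρ ↦ (2, 10, 3, 3)
    λ_10+ρ ↦ (2, 2, 1, 2)
    λ_11+ρ ↦ (7, 1, 7, 0)
    λ_12+ρ ↦ (0, 10, 5, 4)
    λ_13+ρ ↦ (2, 10, 3, 3)
    λ_14+ρ ↦ (0, 10, 5, 4)

Grouping the 14 weights by Ā_19-representative: 4 linkage classes.

[[1, 2, 11], [3, 6, 10], [4, 5, 8, 12, 14], [7, 9, 13]]


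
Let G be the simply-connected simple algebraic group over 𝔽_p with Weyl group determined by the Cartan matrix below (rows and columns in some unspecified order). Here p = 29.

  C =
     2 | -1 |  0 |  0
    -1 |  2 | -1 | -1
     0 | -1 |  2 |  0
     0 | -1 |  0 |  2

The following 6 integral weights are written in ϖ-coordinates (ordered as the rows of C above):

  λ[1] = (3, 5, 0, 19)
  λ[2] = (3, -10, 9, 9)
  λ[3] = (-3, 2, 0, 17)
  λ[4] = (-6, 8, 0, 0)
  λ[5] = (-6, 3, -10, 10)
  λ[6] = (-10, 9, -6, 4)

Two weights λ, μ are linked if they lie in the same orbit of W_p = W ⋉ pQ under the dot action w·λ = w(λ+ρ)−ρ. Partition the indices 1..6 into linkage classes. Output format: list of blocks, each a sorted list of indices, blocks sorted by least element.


Root system D_4: the 4×4 matrix C matches after relabeling.

λ_j+ρ reflected into Ā_29 (⟨·,θ^∨⟩≤29); 4-tuples as given:

  [1] (2, 1, 1, 18);  [2] (5, 4, 1, 1);  [3] (2, 1, 1, 18);  [4] (5, 4, 1, 1);  [5] (5, 4, 1, 1);  [6] (5, 4, 1, 1)

Partition of {1..6} into 2 W_29-dot-orbits:

[[1, 3], [2, 4, 5, 6]]


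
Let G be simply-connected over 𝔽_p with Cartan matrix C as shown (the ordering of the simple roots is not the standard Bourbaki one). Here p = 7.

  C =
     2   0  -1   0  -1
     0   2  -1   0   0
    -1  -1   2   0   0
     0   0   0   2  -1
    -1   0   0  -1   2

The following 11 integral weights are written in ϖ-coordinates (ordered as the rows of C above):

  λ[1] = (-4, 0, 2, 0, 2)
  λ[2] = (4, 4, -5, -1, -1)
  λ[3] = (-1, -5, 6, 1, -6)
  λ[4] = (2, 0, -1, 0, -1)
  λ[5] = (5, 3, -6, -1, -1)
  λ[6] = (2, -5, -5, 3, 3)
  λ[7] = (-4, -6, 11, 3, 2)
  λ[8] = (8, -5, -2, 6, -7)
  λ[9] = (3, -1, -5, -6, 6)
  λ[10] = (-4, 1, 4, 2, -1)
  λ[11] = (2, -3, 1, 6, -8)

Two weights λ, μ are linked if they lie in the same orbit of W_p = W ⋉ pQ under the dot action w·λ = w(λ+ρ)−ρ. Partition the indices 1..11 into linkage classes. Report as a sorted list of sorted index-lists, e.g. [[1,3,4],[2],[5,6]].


Type A_5, rank 5, |W|=720; reorder rows/cols to standard.

λ_j+ρ reflected into Ā_7 (⟨·,θ^∨⟩≤7); 5-tuples as given:

    λ_1+ρ ↦ (3, 1, 0, 1, 0)
    λ_2+ρ ↦ (1, 1, 4, 0, 0)
    λ_3+ρ ↦ (0, 2, 2, 0, 3)
    λ_4+ρ ↦ (3, 1, 0, 1, 0)
    λ_5+ρ ↦ (1, 1, 4, 0, 0)
    λ_6+ρ ↦ (3, 1, 0, 1, 0)
    λ_7+ρ ↦ (0, 2, 2, 0, 3)
    λ_8+ρ ↦ (2, 1, 0, 1, 2)
    λ_9+ρ ↦ (0, 0, 0, 1, 2)
    λ_10+ρ ↦ (0, 2, 2, 0, 3)
    λ_11+ρ ↦ (0, 2, 2, 0, 3)

Partition of {1..11} into 5 W_7-dot-orbits:

[[1, 4, 6], [2, 5], [3, 7, 10, 11], [8], [9]]


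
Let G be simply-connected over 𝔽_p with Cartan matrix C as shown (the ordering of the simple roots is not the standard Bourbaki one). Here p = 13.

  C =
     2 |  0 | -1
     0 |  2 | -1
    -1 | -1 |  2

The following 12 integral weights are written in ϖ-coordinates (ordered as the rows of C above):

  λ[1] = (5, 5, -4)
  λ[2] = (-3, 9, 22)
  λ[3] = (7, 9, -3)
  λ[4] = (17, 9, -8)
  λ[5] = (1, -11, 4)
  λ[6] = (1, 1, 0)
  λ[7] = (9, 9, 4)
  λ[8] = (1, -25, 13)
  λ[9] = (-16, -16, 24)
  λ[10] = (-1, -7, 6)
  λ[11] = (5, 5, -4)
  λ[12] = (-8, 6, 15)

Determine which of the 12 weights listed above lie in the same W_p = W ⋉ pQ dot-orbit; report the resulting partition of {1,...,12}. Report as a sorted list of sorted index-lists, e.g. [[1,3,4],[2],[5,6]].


Root system A_3: the 3×3 matrix C matches after relabeling.

Each λ_j+ρ reduced to Ā_13; 3-tuples below use C's row order:

  λ_1 → (3, 3, 3)
  λ_2 → (3, 5, 2)
  λ_3 → (3, 5, 2)
  λ_4 → (3, 5, 2)
  λ_5 → (3, 5, 2)
  λ_6 → (2, 2, 1)
  λ_7 → (2, 2, 1)
  λ_8 → (2, 2, 1)
  λ_9 → (2, 2, 1)
  λ_10 → (0, 6, 1)
  λ_11 → (3, 3, 3)
  λ_12 → (3, 3, 3)

Linkage partition of the 12 weights (4 classes, p=13):

[[1, 11, 12], [2, 3, 4, 5], [6, 7, 8, 9], [10]]


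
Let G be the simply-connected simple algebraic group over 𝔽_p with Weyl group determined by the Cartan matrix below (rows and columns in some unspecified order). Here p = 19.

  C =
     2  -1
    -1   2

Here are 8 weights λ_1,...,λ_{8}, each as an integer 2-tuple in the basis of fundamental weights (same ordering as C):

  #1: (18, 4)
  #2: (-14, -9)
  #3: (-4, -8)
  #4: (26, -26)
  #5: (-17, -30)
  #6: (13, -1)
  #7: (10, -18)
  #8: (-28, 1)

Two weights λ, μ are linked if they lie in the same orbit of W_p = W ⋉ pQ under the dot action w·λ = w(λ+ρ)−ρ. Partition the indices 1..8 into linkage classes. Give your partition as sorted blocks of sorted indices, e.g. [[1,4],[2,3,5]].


Root system A_2: the 2×2 matrix C matches after relabeling.

Alcove-folded reps (p=19, 8 weights, presented ϖ-order):

    λ_1 → (14, 0)
    λ_2 → (6, 11)
    λ_3 → (7, 3)
    λ_4 → (6, 11)
    λ_5 → (7, 3)
    λ_6 → (14, 0)
    λ_7 → (6, 11)
    λ_8 → (6, 11)

These 8 weights hit 3 W_19-dot-orbits; sizes (2, 4, 2):

[[1, 6], [2, 4, 7, 8], [3, 5]]


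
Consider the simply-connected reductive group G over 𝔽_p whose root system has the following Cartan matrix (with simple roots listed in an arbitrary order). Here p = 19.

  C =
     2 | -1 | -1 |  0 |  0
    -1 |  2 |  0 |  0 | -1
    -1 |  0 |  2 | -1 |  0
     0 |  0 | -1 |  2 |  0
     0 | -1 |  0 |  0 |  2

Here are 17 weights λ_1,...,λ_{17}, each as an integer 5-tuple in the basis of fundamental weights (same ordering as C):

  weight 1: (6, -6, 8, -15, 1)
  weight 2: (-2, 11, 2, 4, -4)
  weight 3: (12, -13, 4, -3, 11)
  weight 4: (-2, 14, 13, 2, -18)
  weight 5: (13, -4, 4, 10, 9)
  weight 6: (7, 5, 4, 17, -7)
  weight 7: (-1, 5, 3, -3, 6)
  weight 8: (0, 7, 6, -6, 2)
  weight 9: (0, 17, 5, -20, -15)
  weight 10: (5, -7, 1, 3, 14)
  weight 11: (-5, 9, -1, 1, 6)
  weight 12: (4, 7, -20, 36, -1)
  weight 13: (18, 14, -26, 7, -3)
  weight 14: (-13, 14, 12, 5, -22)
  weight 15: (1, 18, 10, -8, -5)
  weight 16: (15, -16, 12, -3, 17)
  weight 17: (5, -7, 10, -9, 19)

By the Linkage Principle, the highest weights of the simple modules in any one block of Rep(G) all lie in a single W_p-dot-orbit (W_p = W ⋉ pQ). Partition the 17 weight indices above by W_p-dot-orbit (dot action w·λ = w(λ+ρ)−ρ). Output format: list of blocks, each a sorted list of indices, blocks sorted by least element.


Type A_5, rank 5, |W|=720; reorder rows/cols to standard.

W_19-reps of the 17 weights in Ā_19 (same 5-coord order as C):

    λ_1+ρ ↦ (2, 1, 2, 9, 2)
    λ_2+ρ ↦ (1, 8, 2, 5, 3)
    λ_3+ρ ↦ (1, 12, 3, 2, 0)
    λ_4+ρ ↦ (2, 1, 2, 9, 2)
    λ_5+ρ ↦ (1, 8, 2, 5, 3)
    λ_6+ρ ↦ (4, 8, 1, 0, 0)
    λ_7+ρ ↦ (0, 6, 2, 2, 7)
    λ_8+ρ ↦ (1, 8, 2, 5, 3)
    λ_9+ρ ↦ (4, 8, 1, 0, 0)
    λ_10+ρ ↦ (0, 6, 2, 2, 7)
    λ_11+ρ ↦ (0, 6, 2, 2, 7)
    λ_12+ρ ↦ (4, 8, 1, 0, 0)
    λ_13+ρ ↦ (0, 6, 2, 2, 7)
    λ_14+ρ ↦ (1, 12, 3, 2, 0)
    λ_15+ρ ↦ (0, 6, 2, 2, 7)
    λ_16+ρ ↦ (1, 5, 0, 3, 2)
    λ_17+ρ ↦ (1, 5, 0, 3, 2)

Partition of {1..17} into 6 W_19-dot-orbits:

[[1, 4], [2, 5, 8], [3, 14], [6, 9, 12], [7, 10, 11, 13, 15], [16, 17]]


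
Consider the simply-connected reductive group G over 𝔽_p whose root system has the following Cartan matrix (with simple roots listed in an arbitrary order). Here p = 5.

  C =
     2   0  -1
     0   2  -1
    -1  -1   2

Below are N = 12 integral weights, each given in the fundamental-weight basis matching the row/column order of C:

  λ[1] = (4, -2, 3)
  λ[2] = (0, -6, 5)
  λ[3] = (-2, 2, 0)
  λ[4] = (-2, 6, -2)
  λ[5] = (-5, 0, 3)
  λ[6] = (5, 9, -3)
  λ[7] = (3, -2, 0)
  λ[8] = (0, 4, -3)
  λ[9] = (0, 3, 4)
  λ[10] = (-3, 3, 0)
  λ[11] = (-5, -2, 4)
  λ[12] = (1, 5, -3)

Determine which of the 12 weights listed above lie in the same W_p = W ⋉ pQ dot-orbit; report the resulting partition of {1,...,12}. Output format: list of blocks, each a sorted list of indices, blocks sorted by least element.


Type A_3, rank 3, |W|=24; reorder rows/cols to standard.

λ_j+ρ reflected into Ā_5 (⟨·,θ^∨⟩≤5); 3-tuples as given:

  λ_1 → (1, 3, 0) · λ_2 → (1, 3, 0) · λ_3 → (1, 3, 0) · λ_4 → (1, 3, 0) · λ_5 → (4, 1, 0) · λ_6 → (1, 3, 1) · λ_7 → (4, 1, 0) · λ_8 → (1, 3, 1) · λ_9 → (4, 1, 0) · λ_10 → (1, 3, 1) · λ_11 → (4, 1, 0) · λ_12 → (1, 3, 1)

Grouping the 12 weights by Ā_5-representative: 3 linkage classes.

[[1, 2, 3, 4], [5, 7, 9, 11], [6, 8, 10, 12]]


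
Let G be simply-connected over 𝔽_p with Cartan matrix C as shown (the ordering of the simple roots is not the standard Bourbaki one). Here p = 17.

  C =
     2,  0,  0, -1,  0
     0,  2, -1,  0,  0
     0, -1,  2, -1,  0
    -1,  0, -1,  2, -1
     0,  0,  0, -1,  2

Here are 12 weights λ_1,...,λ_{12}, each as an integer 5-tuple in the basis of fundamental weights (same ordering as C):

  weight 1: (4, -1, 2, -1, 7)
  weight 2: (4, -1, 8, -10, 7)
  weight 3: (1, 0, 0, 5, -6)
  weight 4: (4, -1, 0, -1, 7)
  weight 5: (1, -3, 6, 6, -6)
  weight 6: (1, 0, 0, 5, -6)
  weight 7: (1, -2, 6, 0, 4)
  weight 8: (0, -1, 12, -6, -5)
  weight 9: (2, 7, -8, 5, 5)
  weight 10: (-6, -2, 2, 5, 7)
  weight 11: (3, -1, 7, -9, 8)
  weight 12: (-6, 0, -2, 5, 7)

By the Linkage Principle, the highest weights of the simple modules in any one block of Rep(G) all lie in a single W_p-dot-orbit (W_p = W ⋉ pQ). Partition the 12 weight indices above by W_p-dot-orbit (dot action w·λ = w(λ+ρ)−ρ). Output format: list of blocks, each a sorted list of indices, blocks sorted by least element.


Root system D_5: the 5×5 matrix C matches after relabeling.

Each λ_j+ρ reduced to Ā_17; 5-tuples below use C's row order:

    λ_1+ρ ↦ (5, 0, 1, 0, 8)
    λ_2+ρ ↦ (4, 0, 0, 4, 1)
    λ_3+ρ ↦ (2, 1, 1, 1, 5)
    λ_4+ρ ↦ (5, 0, 1, 0, 8)
    λ_5+ρ ↦ (2, 1, 1, 1, 5)
    λ_6+ρ ↦ (2, 1, 1, 1, 5)
    λ_7+ρ ↦ (2, 1, 1, 1, 5)
    λ_8+ρ ↦ (4, 0, 0, 4, 1)
    λ_9+ρ ↦ (2, 1, 1, 1, 5)
    λ_10+ρ ↦ (5, 0, 1, 0, 8)
    λ_11+ρ ↦ (4, 0, 0, 4, 1)
    λ_12+ρ ↦ (5, 0, 1, 0, 8)

The 12 indices split into 3 linkage classes (same alcove rep ⇔ same W_17-dot-orbit):

[[1, 4, 10, 12], [2, 8, 11], [3, 5, 6, 7, 9]]


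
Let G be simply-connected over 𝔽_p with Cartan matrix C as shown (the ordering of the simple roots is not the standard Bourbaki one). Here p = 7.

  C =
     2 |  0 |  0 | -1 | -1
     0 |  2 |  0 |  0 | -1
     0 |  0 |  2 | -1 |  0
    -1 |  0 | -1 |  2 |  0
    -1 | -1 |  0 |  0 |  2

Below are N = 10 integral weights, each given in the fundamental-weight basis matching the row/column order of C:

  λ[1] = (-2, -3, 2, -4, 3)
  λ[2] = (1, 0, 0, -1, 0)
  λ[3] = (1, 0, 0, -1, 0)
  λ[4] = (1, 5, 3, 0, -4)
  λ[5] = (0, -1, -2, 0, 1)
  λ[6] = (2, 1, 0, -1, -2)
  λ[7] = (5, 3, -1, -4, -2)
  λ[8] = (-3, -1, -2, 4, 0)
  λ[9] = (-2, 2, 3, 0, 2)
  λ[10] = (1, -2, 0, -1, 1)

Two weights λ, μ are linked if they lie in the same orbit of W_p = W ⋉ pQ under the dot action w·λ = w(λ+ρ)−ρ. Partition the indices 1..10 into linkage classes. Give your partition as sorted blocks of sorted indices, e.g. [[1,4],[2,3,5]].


Root system A_5: the 5×5 matrix C matches after relabeling.

Alcove-folded reps (p=7, 10 weights, presented ϖ-order):

    [1] (1, 0, 1, 0, 2)
    [2] (2, 1, 1, 0, 1)
    [3] (2, 1, 1, 0, 1)
    [4] (1, 0, 1, 0, 2)
    [5] (1, 0, 1, 0, 2)
    [6] (2, 1, 1, 0, 1)
    [7] (2, 1, 1, 0, 1)
    [8] (1, 1, 1, 2, 0)
    [9] (1, 0, 1, 0, 2)
    [10] (2, 1, 1, 0, 1)

Linkage partition of the 10 weights (3 classes, p=7):

[[1, 4, 5, 9], [2, 3, 6, 7, 10], [8]]


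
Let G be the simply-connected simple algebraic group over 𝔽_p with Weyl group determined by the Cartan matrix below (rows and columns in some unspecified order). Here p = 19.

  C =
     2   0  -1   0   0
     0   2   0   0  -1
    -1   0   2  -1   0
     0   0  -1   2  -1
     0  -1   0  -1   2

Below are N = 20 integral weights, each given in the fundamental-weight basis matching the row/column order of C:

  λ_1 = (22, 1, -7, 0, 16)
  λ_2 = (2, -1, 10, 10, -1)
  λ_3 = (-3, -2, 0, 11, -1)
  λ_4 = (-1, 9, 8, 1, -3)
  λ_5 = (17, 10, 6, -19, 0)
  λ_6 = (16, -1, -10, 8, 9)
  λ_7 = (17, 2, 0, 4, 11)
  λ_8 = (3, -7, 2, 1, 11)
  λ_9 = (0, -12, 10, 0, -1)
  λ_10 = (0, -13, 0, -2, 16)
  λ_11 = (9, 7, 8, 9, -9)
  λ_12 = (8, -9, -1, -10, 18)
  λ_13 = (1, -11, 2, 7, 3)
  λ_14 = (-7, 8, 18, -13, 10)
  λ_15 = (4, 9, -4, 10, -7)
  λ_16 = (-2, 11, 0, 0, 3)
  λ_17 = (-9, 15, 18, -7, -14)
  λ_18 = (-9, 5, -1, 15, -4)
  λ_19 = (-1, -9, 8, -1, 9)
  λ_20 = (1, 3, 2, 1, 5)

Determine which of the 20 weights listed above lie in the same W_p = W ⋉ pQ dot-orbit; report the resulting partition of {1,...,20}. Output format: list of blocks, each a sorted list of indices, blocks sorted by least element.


Cartan matrix: type A_5 (|W|=720); un-permuting the 5 rows.

Folding the 20 weights λ_j+ρ into Ā_19 (reps in the given 5-coord order):

  λ_1 → (1, 12, 0, 1, 4)
  λ_2 → (0, 3, 8, 5, 3)
  λ_3 → (1, 0, 1, 10, 1)
  λ_4 → (0, 8, 9, 0, 2)
  λ_5 → (1, 0, 1, 10, 1)
  λ_6 → (0, 8, 9, 0, 2)
  λ_7 → (1, 12, 0, 1, 4)
  λ_8 → (2, 4, 3, 2, 6)
  λ_9 → (1, 0, 1, 10, 1)
  λ_10 → (1, 12, 0, 1, 4)
  λ_11 → (0, 8, 9, 0, 2)
  λ_12 → (0, 8, 9, 0, 2)
  λ_13 → (2, 4, 3, 2, 6)
  λ_14 → (1, 0, 1, 10, 1)
  λ_15 → (2, 4, 3, 2, 6)
  λ_16 → (1, 12, 0, 1, 4)
  λ_17 → (0, 3, 8, 5, 3)
  λ_18 → (0, 3, 8, 5, 3)
  λ_19 → (0, 8, 9, 0, 2)
  λ_20 → (2, 4, 3, 2, 6)

These 20 weights hit 5 W_19-dot-orbits; sizes (4, 3, 4, 5, 4):

[[1, 7, 10, 16], [2, 17, 18], [3, 5, 9, 14], [4, 6, 11, 12, 19], [8, 13, 15, 20]]
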